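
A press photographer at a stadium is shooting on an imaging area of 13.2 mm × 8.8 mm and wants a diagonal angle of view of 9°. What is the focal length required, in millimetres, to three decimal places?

Sensor diagonal = √(13.2² + 8.8²) = √251.6800 ≈ 15.8644 mm.
From α = 2·arctan(d/2f) we get f = d / (2·tan(α/2)).
With d = 15.8644 mm and α/2 = 4.5°, tan(α/2) ≈ 0.07870, so f ≈ 15.8644 / 0.15740 ≈ 100.7883 mm.

100.788 mm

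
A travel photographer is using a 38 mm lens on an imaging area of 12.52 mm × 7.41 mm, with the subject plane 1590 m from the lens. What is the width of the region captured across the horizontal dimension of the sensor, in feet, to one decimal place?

1718.7 ft

dₒ: 1590 m = 1.59e+06 mm.
Similar triangles through the lens centre give W/dₒ = w/dᵢ; with 1/f = 1/dₒ + 1/dᵢ this gives W = w·(dₒ − f)/f.
W = 12.52 mm × (1.59e+06 − 38) / 38 = 12.52 × 41841.1053 ≈ 523850.638 mm = 523850.638/304.8 ft = 1718.67 ft.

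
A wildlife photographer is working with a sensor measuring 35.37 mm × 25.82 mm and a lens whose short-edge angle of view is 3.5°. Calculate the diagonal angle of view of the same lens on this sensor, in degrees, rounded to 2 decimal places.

From the short-edge AOV: f = 25.82 / (2·tan(1.75°)) = 25.82 / 0.06111 ≈ 422.5477 mm.
Sensor diagonal = √(35.37² + 25.82²) = √1917.7093 ≈ 43.7917 mm.
Diagonal AOV = 2·arctan(43.7917 / (2 × 422.5477)) = 2·arctan(0.05182) ≈ 5.9327°.

5.93°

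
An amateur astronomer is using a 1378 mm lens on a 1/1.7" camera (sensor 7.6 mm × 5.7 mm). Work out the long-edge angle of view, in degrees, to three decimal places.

0.316°

Angle of view α = 2·arctan(w/2f) with w = 7.6 mm and f = 1378 mm.
w/2f = 0.00276; arctan(0.00276) ≈ 0.1580°, so α ≈ 0.3160°.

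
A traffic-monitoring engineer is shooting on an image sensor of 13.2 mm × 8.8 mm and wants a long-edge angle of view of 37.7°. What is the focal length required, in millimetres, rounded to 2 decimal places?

From α = 2·arctan(w/2f) we get f = w / (2·tan(α/2)).
With w = 13.2 mm and α/2 = 18.85°, tan(α/2) ≈ 0.34140, so f ≈ 13.2 / 0.68280 ≈ 19.3321 mm.

19.33 mm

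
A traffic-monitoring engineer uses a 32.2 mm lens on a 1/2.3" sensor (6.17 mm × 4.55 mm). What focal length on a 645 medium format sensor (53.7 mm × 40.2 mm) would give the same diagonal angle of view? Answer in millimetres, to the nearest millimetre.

282 mm

Sensor diagonal = √(6.17² + 4.55²) = √58.7714 ≈ 7.6663 mm.
Sensor diagonal = √(53.7² + 40.2²) = √4499.7300 ≈ 67.0800 mm.
Equal angle of view means equal diagonal/f ratio, so f₂ = f₁ · (diagonal₂/diagonal₁) = 32.2 × 67.0800/7.6663.
f₂ = 32.2 × 8.75004 ≈ 281.751 mm.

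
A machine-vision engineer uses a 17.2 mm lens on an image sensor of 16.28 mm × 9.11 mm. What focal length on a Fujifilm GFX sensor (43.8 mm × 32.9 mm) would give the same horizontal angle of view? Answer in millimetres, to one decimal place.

46.3 mm

Equal angle of view means equal width/f ratio, so f₂ = f₁ · (width₂/width₁) = 17.2 × 43.8/16.28.
f₂ = 17.2 × 2.69042 ≈ 46.275 mm.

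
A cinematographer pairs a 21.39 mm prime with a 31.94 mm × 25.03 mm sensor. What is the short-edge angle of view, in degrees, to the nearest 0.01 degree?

60.66°

Angle of view α = 2·arctan(h/2f) with h = 25.03 mm and f = 21.39 mm.
h/2f = 0.58509; arctan(0.58509) ≈ 30.3313°, so α ≈ 60.6627°.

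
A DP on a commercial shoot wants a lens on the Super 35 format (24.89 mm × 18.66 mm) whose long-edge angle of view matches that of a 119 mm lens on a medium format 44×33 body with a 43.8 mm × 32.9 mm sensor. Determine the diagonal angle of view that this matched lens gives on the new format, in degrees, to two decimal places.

25.91°

Equal long-edge AOV ⇒ f₂ = f₁ · 24.89/43.8 = 119 × 0.56826 ≈ 67.6235 mm.
Sensor diagonal = √(24.89² + 18.66²) = √967.7077 ≈ 31.1080 mm.
Diagonal AOV on the new format = 2·arctan(31.1080 / (2 × 67.6235)) = 2·arctan(0.23001) ≈ 25.9065°.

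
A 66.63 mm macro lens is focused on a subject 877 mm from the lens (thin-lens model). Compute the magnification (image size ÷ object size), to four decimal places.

Thin lens: 1/f = 1/dₒ + 1/dᵢ → 1/dᵢ = 1/66.63 − 1/877 = 0.0138680 mm⁻¹, so dᵢ ≈ 72.1084 mm.
Magnification m = dᵢ/dₒ = 72.1084/877 ≈ 0.08222.

0.0822×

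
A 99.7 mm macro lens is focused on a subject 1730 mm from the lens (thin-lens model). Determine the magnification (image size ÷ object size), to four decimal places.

0.0612×

Thin lens: 1/f = 1/dₒ + 1/dᵢ → 1/dᵢ = 1/99.7 − 1/1730 = 0.0094521 mm⁻¹, so dᵢ ≈ 105.7971 mm.
Magnification m = dᵢ/dₒ = 105.7971/1730 ≈ 0.06115.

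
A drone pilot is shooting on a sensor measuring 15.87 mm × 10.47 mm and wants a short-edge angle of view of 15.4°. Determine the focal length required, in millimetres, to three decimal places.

38.719 mm

From α = 2·arctan(h/2f) we get f = h / (2·tan(α/2)).
With h = 10.47 mm and α/2 = 7.7°, tan(α/2) ≈ 0.13521, so f ≈ 10.47 / 0.27041 ≈ 38.7189 mm.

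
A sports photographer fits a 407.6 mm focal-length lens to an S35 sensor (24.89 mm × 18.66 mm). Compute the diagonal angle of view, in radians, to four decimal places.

Sensor diagonal = √(24.89² + 18.66²) = √967.7077 ≈ 31.1080 mm.
Angle of view α = 2·arctan(d/2f) with d = 31.1080 mm and f = 407.6 mm.
d/2f = 0.03816; arctan(0.03816) ≈ 0.0381 rad, so α ≈ 0.0763 rad.

0.0763 rad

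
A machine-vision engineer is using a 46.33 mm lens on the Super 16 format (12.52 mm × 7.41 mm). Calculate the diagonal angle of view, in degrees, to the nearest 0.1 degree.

17.8°

Sensor diagonal = √(12.52² + 7.41²) = √211.6585 ≈ 14.5485 mm.
Angle of view α = 2·arctan(d/2f) with d = 14.5485 mm and f = 46.33 mm.
d/2f = 0.15701; arctan(0.15701) ≈ 8.9231°, so α ≈ 17.8463°.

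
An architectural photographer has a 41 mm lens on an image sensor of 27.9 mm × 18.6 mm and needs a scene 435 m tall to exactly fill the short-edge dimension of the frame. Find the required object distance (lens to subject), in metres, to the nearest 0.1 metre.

958.9 m

W: 435 m = 435000 mm.
Magnification m = h/W = dᵢ/dₒ; combined with 1/f = 1/dₒ + 1/dᵢ this gives dₒ = f·(1 + W/h).
dₒ = 41 mm × (1 + 435000/18.6) = 41 × 23388.0968 ≈ 958911.968 mm = 958.912 m.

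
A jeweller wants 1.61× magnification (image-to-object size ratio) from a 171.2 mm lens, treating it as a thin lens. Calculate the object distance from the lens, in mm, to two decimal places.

277.54 mm

With m = dᵢ/dₒ and 1/f = 1/dₒ + 1/dᵢ, substituting dᵢ = m·dₒ gives 1/f = (1 + 1/m)/dₒ, hence dₒ = f·(1 + 1/m).
dₒ = 171.2 × (1 + 1/1.61) = 171.2 × 1.62112 ≈ 277.535 mm.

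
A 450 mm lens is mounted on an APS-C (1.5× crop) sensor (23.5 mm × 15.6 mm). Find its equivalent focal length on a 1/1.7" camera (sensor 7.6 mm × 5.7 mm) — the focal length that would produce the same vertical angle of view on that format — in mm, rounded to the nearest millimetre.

Equal angle of view means equal height/f ratio, so f₂ = f₁ · (height₂/height₁) = 450 × 5.7/15.6.
f₂ = 450 × 0.36538 ≈ 164.423 mm.

164 mm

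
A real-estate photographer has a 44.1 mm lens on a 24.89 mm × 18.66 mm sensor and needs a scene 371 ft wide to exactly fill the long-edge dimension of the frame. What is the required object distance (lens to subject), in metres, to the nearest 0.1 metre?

W: 371 ft × 304.8 mm/ft = 113080.80 mm.
Magnification m = w/W = dᵢ/dₒ; combined with 1/f = 1/dₒ + 1/dᵢ this gives dₒ = f·(1 + W/w).
dₒ = 44.1 mm × (1 + 113081/24.89) = 44.1 × 4544.2220 ≈ 200400.192 mm = 200.4 m.

200.4 m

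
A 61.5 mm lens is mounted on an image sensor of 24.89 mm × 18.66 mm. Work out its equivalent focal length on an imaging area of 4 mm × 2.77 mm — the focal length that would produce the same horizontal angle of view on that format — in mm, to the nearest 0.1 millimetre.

Equal angle of view means equal width/f ratio, so f₂ = f₁ · (width₂/width₁) = 61.5 × 4/24.89.
f₂ = 61.5 × 0.16071 ≈ 9.883 mm.

9.9 mm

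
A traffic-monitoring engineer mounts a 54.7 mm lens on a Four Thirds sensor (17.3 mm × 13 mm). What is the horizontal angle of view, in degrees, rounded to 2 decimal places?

17.97°

Angle of view α = 2·arctan(w/2f) with w = 17.3 mm and f = 54.7 mm.
w/2f = 0.15814; arctan(0.15814) ≈ 8.9861°, so α ≈ 17.9721°.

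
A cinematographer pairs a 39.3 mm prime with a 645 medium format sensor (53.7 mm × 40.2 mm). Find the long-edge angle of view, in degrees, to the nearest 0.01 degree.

68.68°

Angle of view α = 2·arctan(w/2f) with w = 53.7 mm and f = 39.3 mm.
w/2f = 0.68321; arctan(0.68321) ≈ 34.3411°, so α ≈ 68.6823°.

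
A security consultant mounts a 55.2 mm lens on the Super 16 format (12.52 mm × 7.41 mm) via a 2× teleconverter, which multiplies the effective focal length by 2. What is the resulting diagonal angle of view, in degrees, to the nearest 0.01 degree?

Effective focal length f = 55.2 × 2 = 110.4 mm.
Sensor diagonal = √(12.52² + 7.41²) = √211.6585 ≈ 14.5485 mm.
α = 2·arctan(14.548 / (2 × 110.4)) = 2·arctan(0.06589) ≈ 7.5395°.

7.54°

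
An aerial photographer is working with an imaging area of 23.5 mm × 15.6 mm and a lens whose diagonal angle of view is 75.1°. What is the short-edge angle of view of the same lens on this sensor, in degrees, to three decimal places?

46.065°

Sensor diagonal = √(23.5² + 15.6²) = √795.6100 ≈ 28.2066 mm.
From the diagonal AOV: f = 28.2066 / (2·tan(37.55°)) = 28.2066 / 1.53743 ≈ 18.3466 mm.
Short-edge AOV = 2·arctan(15.6 / (2 × 18.3466)) = 2·arctan(0.42515) ≈ 46.0653°.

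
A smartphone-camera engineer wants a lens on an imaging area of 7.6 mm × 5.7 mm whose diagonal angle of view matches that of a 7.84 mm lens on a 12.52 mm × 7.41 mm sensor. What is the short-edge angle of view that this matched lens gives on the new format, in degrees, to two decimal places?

58.21°

Sensor diagonal = √(12.52² + 7.41²) = √211.6585 ≈ 14.5485 mm.
Sensor diagonal = √(7.6² + 5.7²) = √90.2500 ≈ 9.5000 mm.
Equal diagonal AOV ⇒ f₂ = f₁ · 9.5000/14.5485 = 7.84 × 0.65299 ≈ 5.1194 mm.
Short-edge AOV on the new format = 2·arctan(5.7 / (2 × 5.1194)) = 2·arctan(0.55670) ≈ 58.2096°.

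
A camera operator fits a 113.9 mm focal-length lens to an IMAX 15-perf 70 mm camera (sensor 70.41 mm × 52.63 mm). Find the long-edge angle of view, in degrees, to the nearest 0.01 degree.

34.35°

Angle of view α = 2·arctan(w/2f) with w = 70.41 mm and f = 113.9 mm.
w/2f = 0.30909; arctan(0.30909) ≈ 17.1757°, so α ≈ 34.3514°.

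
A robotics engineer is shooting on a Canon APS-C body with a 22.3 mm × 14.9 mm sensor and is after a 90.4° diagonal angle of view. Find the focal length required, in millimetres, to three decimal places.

Sensor diagonal = √(22.3² + 14.9²) = √719.3000 ≈ 26.8198 mm.
From α = 2·arctan(d/2f) we get f = d / (2·tan(α/2)).
With d = 26.8198 mm and α/2 = 45.2°, tan(α/2) ≈ 1.00701, so f ≈ 26.8198 / 2.01401 ≈ 13.3166 mm.

13.317 mm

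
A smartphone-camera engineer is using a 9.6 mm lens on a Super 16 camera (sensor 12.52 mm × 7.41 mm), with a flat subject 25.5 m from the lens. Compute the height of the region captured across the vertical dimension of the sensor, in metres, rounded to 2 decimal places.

19.68 m

dₒ: 25.5 m = 25500 mm.
Similar triangles through the lens centre give W/dₒ = h/dᵢ; with 1/f = 1/dₒ + 1/dᵢ this gives W = h·(dₒ − f)/f.
W = 7.41 mm × (25500 − 9.6) / 9.6 = 7.41 × 2655.2500 ≈ 19675.403 mm = 19.6754 m.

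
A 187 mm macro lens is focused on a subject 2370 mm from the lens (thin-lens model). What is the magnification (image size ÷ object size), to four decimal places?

Thin lens: 1/f = 1/dₒ + 1/dᵢ → 1/dᵢ = 1/187 − 1/2370 = 0.0049257 mm⁻¹, so dᵢ ≈ 203.0188 mm.
Magnification m = dᵢ/dₒ = 203.0188/2370 ≈ 0.08566.

0.0857×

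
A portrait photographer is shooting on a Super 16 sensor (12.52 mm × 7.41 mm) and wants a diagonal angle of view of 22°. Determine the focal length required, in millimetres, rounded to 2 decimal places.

37.42 mm

Sensor diagonal = √(12.52² + 7.41²) = √211.6585 ≈ 14.5485 mm.
From α = 2·arctan(d/2f) we get f = d / (2·tan(α/2)).
With d = 14.5485 mm and α/2 = 11°, tan(α/2) ≈ 0.19438, so f ≈ 14.5485 / 0.38876 ≈ 37.4227 mm.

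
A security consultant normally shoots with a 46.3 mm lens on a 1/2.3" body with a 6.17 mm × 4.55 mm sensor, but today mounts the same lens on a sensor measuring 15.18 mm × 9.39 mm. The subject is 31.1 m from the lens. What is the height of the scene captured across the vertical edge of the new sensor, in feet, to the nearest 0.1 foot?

The focal length stays 46.3 mm; the relevant sensor dimension is now h = 9.39 mm. Object distance dₒ = 31.1 m = 31100 mm.
Thin-lens field height W = h·(dₒ − f)/f = 9.39 × (31100 − 46.3)/46.3 ≈ 6297.932 mm = 6297.932/304.8 ft = 20.6625 ft.

20.7 ft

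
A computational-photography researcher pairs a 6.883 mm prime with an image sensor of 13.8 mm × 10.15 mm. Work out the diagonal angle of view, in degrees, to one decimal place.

Sensor diagonal = √(13.8² + 10.15²) = √293.4625 ≈ 17.1307 mm.
Angle of view α = 2·arctan(d/2f) with d = 17.1307 mm and f = 6.883 mm.
d/2f = 1.24442; arctan(1.24442) ≈ 51.2152°, so α ≈ 102.4304°.

102.4°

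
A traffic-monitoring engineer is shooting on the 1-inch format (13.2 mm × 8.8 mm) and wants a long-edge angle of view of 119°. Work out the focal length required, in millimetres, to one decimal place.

3.9 mm

From α = 2·arctan(w/2f) we get f = w / (2·tan(α/2)).
With w = 13.2 mm and α/2 = 59.5°, tan(α/2) ≈ 1.69766, so f ≈ 13.2 / 3.39533 ≈ 3.8877 mm.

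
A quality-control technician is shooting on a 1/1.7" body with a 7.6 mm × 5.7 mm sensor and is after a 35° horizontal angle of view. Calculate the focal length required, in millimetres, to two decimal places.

12.05 mm

From α = 2·arctan(w/2f) we get f = w / (2·tan(α/2)).
With w = 7.6 mm and α/2 = 17.5°, tan(α/2) ≈ 0.31530, so f ≈ 7.6 / 0.63060 ≈ 12.0521 mm.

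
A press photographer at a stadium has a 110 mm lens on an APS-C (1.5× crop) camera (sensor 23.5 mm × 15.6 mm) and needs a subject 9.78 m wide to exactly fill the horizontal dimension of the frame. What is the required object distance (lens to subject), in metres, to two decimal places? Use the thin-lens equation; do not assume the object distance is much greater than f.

45.89 m

W: 9.78 m = 9780 mm.
Magnification m = w/W = dᵢ/dₒ; combined with 1/f = 1/dₒ + 1/dᵢ this gives dₒ = f·(1 + W/w).
dₒ = 110 mm × (1 + 9780/23.5) = 110 × 417.1702 ≈ 45888.723 mm = 45.8887 m.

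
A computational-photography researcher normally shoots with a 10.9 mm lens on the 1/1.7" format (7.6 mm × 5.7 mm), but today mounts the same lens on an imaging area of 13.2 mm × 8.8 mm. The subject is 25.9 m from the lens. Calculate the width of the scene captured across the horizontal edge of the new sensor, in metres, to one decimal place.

31.4 m

The focal length stays 10.9 mm; the relevant sensor dimension is now w = 13.2 mm. Object distance dₒ = 25.9 m = 25900 mm.
Thin-lens field width W = w·(dₒ − f)/f = 13.2 × (25900 − 10.9)/10.9 ≈ 31351.938 mm = 31.3519 m.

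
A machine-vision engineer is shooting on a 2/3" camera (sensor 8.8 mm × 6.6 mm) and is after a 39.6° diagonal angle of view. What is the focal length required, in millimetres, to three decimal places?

15.277 mm

Sensor diagonal = √(8.8² + 6.6²) = √121.0000 ≈ 11.0000 mm.
From α = 2·arctan(d/2f) we get f = d / (2·tan(α/2)).
With d = 11.0000 mm and α/2 = 19.8°, tan(α/2) ≈ 0.36002, so f ≈ 11.0000 / 0.72004 ≈ 15.2768 mm.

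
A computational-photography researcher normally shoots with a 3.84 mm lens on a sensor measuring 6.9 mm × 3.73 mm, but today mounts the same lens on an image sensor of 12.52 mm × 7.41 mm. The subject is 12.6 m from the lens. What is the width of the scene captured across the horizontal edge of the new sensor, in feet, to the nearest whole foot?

135 ft

The focal length stays 3.84 mm; the relevant sensor dimension is now w = 12.52 mm. Object distance dₒ = 12.6 m = 12600 mm.
Thin-lens field width W = w·(dₒ − f)/f = 12.52 × (12600 − 3.84)/3.84 ≈ 41068.730 mm = 41068.730/304.8 ft = 134.74 ft.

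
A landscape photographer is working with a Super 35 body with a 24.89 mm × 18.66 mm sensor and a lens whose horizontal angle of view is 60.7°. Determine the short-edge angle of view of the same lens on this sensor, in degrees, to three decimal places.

From the horizontal AOV: f = 24.89 / (2·tan(30.35°)) = 24.89 / 1.17105 ≈ 21.2545 mm.
Short-edge AOV = 2·arctan(18.66 / (2 × 21.2545)) = 2·arctan(0.43897) ≈ 47.3997°.

47.400°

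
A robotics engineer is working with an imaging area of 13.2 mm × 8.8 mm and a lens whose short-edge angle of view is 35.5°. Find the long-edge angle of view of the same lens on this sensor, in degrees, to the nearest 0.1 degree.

51.3°

From the short-edge AOV: f = 8.8 / (2·tan(17.75°)) = 8.8 / 0.64021 ≈ 13.7456 mm.
Long-edge AOV = 2·arctan(13.2 / (2 × 13.7456)) = 2·arctan(0.48015) ≈ 51.2963°.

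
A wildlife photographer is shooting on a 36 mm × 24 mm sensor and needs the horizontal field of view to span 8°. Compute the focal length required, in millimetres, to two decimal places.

From α = 2·arctan(w/2f) we get f = w / (2·tan(α/2)).
With w = 36 mm and α/2 = 4°, tan(α/2) ≈ 0.06993, so f ≈ 36 / 0.13985 ≈ 257.4120 mm.

257.41 mm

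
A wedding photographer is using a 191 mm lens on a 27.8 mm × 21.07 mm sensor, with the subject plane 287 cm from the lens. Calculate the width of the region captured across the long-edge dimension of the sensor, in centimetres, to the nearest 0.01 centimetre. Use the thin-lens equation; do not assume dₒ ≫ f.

38.99 cm

dₒ: 287 cm = 2870 mm.
Similar triangles through the lens centre give W/dₒ = w/dᵢ; with 1/f = 1/dₒ + 1/dᵢ this gives W = w·(dₒ − f)/f.
W = 27.8 mm × (2870 − 191) / 191 = 27.8 × 14.0262 ≈ 389.928 mm = 38.9928 cm.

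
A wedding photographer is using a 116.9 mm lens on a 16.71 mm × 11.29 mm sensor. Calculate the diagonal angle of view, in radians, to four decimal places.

Sensor diagonal = √(16.71² + 11.29²) = √406.6882 ≈ 20.1665 mm.
Angle of view α = 2·arctan(d/2f) with d = 20.1665 mm and f = 116.9 mm.
d/2f = 0.08626; arctan(0.08626) ≈ 0.0860 rad, so α ≈ 0.1721 rad.

0.1721 rad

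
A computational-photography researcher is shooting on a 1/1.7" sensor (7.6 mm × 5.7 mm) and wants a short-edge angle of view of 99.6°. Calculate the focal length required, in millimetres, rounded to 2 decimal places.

2.41 mm

From α = 2·arctan(h/2f) we get f = h / (2·tan(α/2)).
With h = 5.7 mm and α/2 = 49.8°, tan(α/2) ≈ 1.18334, so f ≈ 5.7 / 2.36668 ≈ 2.4084 mm.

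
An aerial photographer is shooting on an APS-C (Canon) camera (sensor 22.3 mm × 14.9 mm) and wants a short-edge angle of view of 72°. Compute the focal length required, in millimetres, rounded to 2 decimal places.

From α = 2·arctan(h/2f) we get f = h / (2·tan(α/2)).
With h = 14.9 mm and α/2 = 36°, tan(α/2) ≈ 0.72654, so f ≈ 14.9 / 1.45309 ≈ 10.2540 mm.

10.25 mm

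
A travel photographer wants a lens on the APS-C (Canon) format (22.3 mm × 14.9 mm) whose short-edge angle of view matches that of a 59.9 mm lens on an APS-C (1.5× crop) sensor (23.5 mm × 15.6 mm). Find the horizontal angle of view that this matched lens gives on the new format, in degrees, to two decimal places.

Equal short-edge AOV ⇒ f₂ = f₁ · 14.9/15.6 = 59.9 × 0.95513 ≈ 57.2122 mm.
Horizontal AOV on the new format = 2·arctan(22.3 / (2 × 57.2122)) = 2·arctan(0.19489) ≈ 22.0561°.

22.06°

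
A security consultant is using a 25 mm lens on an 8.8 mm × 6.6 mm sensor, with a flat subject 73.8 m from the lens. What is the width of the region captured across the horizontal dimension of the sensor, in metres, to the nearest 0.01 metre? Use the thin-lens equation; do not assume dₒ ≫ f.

25.97 m

dₒ: 73.8 m = 73800 mm.
Similar triangles through the lens centre give W/dₒ = w/dᵢ; with 1/f = 1/dₒ + 1/dᵢ this gives W = w·(dₒ − f)/f.
W = 8.8 mm × (73800 − 25) / 25 = 8.8 × 2951.0000 ≈ 25968.800 mm = 25.9688 m.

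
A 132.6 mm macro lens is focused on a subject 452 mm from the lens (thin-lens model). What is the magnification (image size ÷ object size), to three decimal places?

Thin lens: 1/f = 1/dₒ + 1/dᵢ → 1/dᵢ = 1/132.6 − 1/452 = 0.0053291 mm⁻¹, so dᵢ ≈ 187.6493 mm.
Magnification m = dᵢ/dₒ = 187.6493/452 ≈ 0.41515.

0.415×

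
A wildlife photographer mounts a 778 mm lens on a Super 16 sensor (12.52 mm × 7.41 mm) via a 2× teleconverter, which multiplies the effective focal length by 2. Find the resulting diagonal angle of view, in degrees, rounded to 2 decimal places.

0.54°

Effective focal length f = 778 × 2 = 1556 mm.
Sensor diagonal = √(12.52² + 7.41²) = √211.6585 ≈ 14.5485 mm.
α = 2·arctan(14.548 / (2 × 1556)) = 2·arctan(0.00467) ≈ 0.5357°.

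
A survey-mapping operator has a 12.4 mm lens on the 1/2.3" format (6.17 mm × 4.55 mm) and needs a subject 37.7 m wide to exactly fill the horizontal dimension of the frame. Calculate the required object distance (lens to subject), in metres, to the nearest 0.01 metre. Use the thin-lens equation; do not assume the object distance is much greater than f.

W: 37.7 m = 37700 mm.
Magnification m = w/W = dᵢ/dₒ; combined with 1/f = 1/dₒ + 1/dᵢ this gives dₒ = f·(1 + W/w).
dₒ = 12.4 mm × (1 + 37700/6.17) = 12.4 × 6111.2107 ≈ 75779.013 mm = 75.779 m.

75.78 m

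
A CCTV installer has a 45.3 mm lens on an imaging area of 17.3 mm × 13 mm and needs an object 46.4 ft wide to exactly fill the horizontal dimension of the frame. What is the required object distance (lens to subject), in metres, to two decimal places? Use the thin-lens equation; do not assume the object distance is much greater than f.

W: 46.4 ft × 304.8 mm/ft = 14142.72 mm.
Magnification m = w/W = dᵢ/dₒ; combined with 1/f = 1/dₒ + 1/dᵢ this gives dₒ = f·(1 + W/w).
dₒ = 45.3 mm × (1 + 14142.7/17.3) = 45.3 × 818.4982 ≈ 37077.970 mm = 37.078 m.

37.08 m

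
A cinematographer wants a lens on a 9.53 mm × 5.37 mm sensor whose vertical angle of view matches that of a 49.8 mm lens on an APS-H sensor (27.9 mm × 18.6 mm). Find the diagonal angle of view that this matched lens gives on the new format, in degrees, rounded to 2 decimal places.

Equal vertical AOV ⇒ f₂ = f₁ · 5.37/18.6 = 49.8 × 0.28871 ≈ 14.3777 mm.
Sensor diagonal = √(9.53² + 5.37²) = √119.6578 ≈ 10.9388 mm.
Diagonal AOV on the new format = 2·arctan(10.9388 / (2 × 14.3777)) = 2·arctan(0.38041) ≈ 41.6544°.

41.65°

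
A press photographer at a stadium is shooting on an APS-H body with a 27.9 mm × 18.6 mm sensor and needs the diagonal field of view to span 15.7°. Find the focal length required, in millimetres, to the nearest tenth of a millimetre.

121.6 mm

Sensor diagonal = √(27.9² + 18.6²) = √1124.3700 ≈ 33.5316 mm.
From α = 2·arctan(d/2f) we get f = d / (2·tan(α/2)).
With d = 33.5316 mm and α/2 = 7.85°, tan(α/2) ≈ 0.13787, so f ≈ 33.5316 / 0.27574 ≈ 121.6041 mm.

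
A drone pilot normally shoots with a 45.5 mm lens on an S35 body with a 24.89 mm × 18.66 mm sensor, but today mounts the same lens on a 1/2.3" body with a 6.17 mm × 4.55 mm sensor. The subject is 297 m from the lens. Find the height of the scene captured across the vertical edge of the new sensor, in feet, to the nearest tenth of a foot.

97.4 ft

The focal length stays 45.5 mm; the relevant sensor dimension is now h = 4.55 mm. Object distance dₒ = 297 m = 297000 mm.
Thin-lens field height W = h·(dₒ − f)/f = 4.55 × (297000 − 45.5)/45.5 ≈ 29695.450 mm = 29695.450/304.8 ft = 97.426 ft.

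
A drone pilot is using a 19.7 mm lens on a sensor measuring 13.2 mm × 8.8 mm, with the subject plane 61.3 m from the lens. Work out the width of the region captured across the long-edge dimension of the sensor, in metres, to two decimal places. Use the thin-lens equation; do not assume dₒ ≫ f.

dₒ: 61.3 m = 61300 mm.
Similar triangles through the lens centre give W/dₒ = w/dᵢ; with 1/f = 1/dₒ + 1/dᵢ this gives W = w·(dₒ − f)/f.
W = 13.2 mm × (61300 − 19.7) / 19.7 = 13.2 × 3110.6751 ≈ 41060.912 mm = 41.0609 m.

41.06 m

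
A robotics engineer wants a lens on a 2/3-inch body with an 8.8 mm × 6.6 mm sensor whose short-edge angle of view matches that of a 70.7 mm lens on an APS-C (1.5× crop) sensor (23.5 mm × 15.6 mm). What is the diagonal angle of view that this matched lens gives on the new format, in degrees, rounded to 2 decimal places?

Equal short-edge AOV ⇒ f₂ = f₁ · 6.6/15.6 = 70.7 × 0.42308 ≈ 29.9115 mm.
Sensor diagonal = √(8.8² + 6.6²) = √121.0000 ≈ 11.0000 mm.
Diagonal AOV on the new format = 2·arctan(11.0000 / (2 × 29.9115)) = 2·arctan(0.18388) ≈ 20.8378°.

20.84°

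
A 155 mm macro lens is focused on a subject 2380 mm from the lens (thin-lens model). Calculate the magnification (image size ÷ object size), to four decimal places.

0.0697×

Thin lens: 1/f = 1/dₒ + 1/dᵢ → 1/dᵢ = 1/155 − 1/2380 = 0.0060314 mm⁻¹, so dᵢ ≈ 165.7978 mm.
Magnification m = dᵢ/dₒ = 165.7978/2380 ≈ 0.06966.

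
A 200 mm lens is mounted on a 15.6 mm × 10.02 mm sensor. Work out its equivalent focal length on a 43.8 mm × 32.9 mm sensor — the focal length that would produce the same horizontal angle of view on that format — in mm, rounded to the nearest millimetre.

562 mm

Equal angle of view means equal width/f ratio, so f₂ = f₁ · (width₂/width₁) = 200 × 43.8/15.6.
f₂ = 200 × 2.80769 ≈ 561.538 mm.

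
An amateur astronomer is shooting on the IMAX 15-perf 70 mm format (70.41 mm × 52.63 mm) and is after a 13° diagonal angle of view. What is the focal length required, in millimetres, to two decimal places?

385.77 mm

Sensor diagonal = √(70.41² + 52.63²) = √7727.4850 ≈ 87.9061 mm.
From α = 2·arctan(d/2f) we get f = d / (2·tan(α/2)).
With d = 87.9061 mm and α/2 = 6.5°, tan(α/2) ≈ 0.11394, so f ≈ 87.9061 / 0.22787 ≈ 385.7710 mm.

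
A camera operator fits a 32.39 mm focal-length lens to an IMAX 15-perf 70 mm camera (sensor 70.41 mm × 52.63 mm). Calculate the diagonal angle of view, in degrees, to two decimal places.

Sensor diagonal = √(70.41² + 52.63²) = √7727.4850 ≈ 87.9061 mm.
Angle of view α = 2·arctan(d/2f) with d = 87.9061 mm and f = 32.39 mm.
d/2f = 1.35699; arctan(1.35699) ≈ 53.6127°, so α ≈ 107.2253°.

107.23°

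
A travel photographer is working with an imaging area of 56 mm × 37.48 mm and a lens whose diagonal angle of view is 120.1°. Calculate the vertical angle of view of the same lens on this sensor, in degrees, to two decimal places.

Sensor diagonal = √(56² + 37.48²) = √4540.7504 ≈ 67.3851 mm.
From the diagonal AOV: f = 67.3851 / (2·tan(60.05°)) = 67.3851 / 3.47109 ≈ 19.4132 mm.
Vertical AOV = 2·arctan(37.48 / (2 × 19.4132)) = 2·arctan(0.96532) ≈ 87.9782°.

87.98°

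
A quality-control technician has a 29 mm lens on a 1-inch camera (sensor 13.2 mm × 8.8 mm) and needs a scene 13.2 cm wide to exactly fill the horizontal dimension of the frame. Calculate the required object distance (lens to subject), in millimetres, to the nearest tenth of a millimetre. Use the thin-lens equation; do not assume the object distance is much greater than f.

319.0 mm

W: 13.2 cm = 132 mm.
Magnification m = w/W = dᵢ/dₒ; combined with 1/f = 1/dₒ + 1/dᵢ this gives dₒ = f·(1 + W/w).
dₒ = 29 mm × (1 + 132/13.2) = 29 × 11.0000 ≈ 319.000 mm.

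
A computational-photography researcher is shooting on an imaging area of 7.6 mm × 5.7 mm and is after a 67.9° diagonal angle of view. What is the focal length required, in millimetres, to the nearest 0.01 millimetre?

7.06 mm

Sensor diagonal = √(7.6² + 5.7²) = √90.2500 ≈ 9.5000 mm.
From α = 2·arctan(d/2f) we get f = d / (2·tan(α/2)).
With d = 9.5000 mm and α/2 = 33.95°, tan(α/2) ≈ 0.67324, so f ≈ 9.5000 / 1.34648 ≈ 7.0554 mm.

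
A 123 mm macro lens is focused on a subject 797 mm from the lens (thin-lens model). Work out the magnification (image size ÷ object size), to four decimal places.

Thin lens: 1/f = 1/dₒ + 1/dᵢ → 1/dᵢ = 1/123 − 1/797 = 0.0068754 mm⁻¹, so dᵢ ≈ 145.4466 mm.
Magnification m = dᵢ/dₒ = 145.4466/797 ≈ 0.18249.

0.1825×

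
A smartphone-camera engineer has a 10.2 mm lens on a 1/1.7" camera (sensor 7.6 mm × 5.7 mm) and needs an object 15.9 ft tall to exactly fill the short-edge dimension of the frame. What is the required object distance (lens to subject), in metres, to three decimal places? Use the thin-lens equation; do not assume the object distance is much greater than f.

8.683 m

W: 15.9 ft × 304.8 mm/ft = 4846.32 mm.
Magnification m = h/W = dᵢ/dₒ; combined with 1/f = 1/dₒ + 1/dᵢ this gives dₒ = f·(1 + W/h).
dₒ = 10.2 mm × (1 + 4846.32/5.7) = 10.2 × 851.2316 ≈ 8682.562 mm = 8.68256 m.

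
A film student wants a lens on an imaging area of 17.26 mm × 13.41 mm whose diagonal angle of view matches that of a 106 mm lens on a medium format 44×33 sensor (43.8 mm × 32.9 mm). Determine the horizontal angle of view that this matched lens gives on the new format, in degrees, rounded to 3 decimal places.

Sensor diagonal = √(43.8² + 32.9²) = √3000.8500 ≈ 54.7800 mm.
Sensor diagonal = √(17.26² + 13.41²) = √477.7357 ≈ 21.8572 mm.
Equal diagonal AOV ⇒ f₂ = f₁ · 21.8572/54.7800 = 106 × 0.39900 ≈ 42.2939 mm.
Horizontal AOV on the new format = 2·arctan(17.26 / (2 × 42.2939)) = 2·arctan(0.20405) ≈ 23.0656°.

23.066°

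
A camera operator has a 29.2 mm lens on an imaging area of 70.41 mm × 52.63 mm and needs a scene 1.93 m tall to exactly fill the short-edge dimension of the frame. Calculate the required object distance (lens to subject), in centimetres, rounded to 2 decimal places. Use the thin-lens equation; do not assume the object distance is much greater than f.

110.00 cm

W: 1.93 m = 1930 mm.
Magnification m = h/W = dᵢ/dₒ; combined with 1/f = 1/dₒ + 1/dᵢ this gives dₒ = f·(1 + W/h).
dₒ = 29.2 mm × (1 + 1930/52.63) = 29.2 × 37.6711 ≈ 1099.996 mm = 110 cm.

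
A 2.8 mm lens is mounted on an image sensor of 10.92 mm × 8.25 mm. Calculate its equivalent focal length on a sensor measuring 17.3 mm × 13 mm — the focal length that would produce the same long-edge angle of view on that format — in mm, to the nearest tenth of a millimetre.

4.4 mm

Equal angle of view means equal width/f ratio, so f₂ = f₁ · (width₂/width₁) = 2.8 × 17.3/10.92.
f₂ = 2.8 × 1.58425 ≈ 4.436 mm.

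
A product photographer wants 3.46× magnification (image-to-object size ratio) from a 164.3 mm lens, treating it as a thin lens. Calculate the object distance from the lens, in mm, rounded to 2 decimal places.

With m = dᵢ/dₒ and 1/f = 1/dₒ + 1/dᵢ, substituting dᵢ = m·dₒ gives 1/f = (1 + 1/m)/dₒ, hence dₒ = f·(1 + 1/m).
dₒ = 164.3 × (1 + 1/3.46) = 164.3 × 1.28902 ≈ 211.786 mm.

211.79 mm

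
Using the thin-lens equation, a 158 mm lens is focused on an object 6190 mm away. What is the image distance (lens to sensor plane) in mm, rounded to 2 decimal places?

162.14 mm

1/dᵢ = 1/f − 1/dₒ = 1/158 − 1/6190 = 0.0061676 mm⁻¹.
dᵢ = 1/0.0061676 ≈ 162.1386 mm.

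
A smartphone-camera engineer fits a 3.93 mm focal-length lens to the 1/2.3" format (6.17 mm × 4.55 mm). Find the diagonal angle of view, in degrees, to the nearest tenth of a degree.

Sensor diagonal = √(6.17² + 4.55²) = √58.7714 ≈ 7.6663 mm.
Angle of view α = 2·arctan(d/2f) with d = 7.6663 mm and f = 3.93 mm.
d/2f = 0.97535; arctan(0.97535) ≈ 44.2851°, so α ≈ 88.5701°.

88.6°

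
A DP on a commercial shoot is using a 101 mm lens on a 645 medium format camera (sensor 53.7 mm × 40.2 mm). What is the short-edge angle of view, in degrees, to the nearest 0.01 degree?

Angle of view α = 2·arctan(h/2f) with h = 40.2 mm and f = 101 mm.
h/2f = 0.19901; arctan(0.19901) ≈ 11.2554°, so α ≈ 22.5108°.

22.51°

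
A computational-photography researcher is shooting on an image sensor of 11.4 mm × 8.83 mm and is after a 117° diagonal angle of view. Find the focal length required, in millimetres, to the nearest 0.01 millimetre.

Sensor diagonal = √(11.4² + 8.83²) = √207.9289 ≈ 14.4197 mm.
From α = 2·arctan(d/2f) we get f = d / (2·tan(α/2)).
With d = 14.4197 mm and α/2 = 58.5°, tan(α/2) ≈ 1.63185, so f ≈ 14.4197 / 3.26370 ≈ 4.4182 mm.

4.42 mm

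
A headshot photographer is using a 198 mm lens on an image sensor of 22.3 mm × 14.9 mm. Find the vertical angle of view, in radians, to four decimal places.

0.0752 rad

Angle of view α = 2·arctan(h/2f) with h = 14.9 mm and f = 198 mm.
h/2f = 0.03763; arctan(0.03763) ≈ 0.0376 rad, so α ≈ 0.0752 rad.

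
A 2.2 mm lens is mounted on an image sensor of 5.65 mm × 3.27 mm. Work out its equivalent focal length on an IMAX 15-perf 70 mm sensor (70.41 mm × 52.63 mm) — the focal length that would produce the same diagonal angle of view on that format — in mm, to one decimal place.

29.6 mm

Sensor diagonal = √(5.65² + 3.27²) = √42.6154 ≈ 6.5280 mm.
Sensor diagonal = √(70.41² + 52.63²) = √7727.4850 ≈ 87.9061 mm.
Equal angle of view means equal diagonal/f ratio, so f₂ = f₁ · (diagonal₂/diagonal₁) = 2.2 × 87.9061/6.5280.
f₂ = 2.2 × 13.46591 ≈ 29.625 mm.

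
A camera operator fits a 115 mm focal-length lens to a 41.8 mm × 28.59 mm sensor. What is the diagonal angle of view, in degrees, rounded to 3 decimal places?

Sensor diagonal = √(41.8² + 28.59²) = √2564.6281 ≈ 50.6422 mm.
Angle of view α = 2·arctan(d/2f) with d = 50.6422 mm and f = 115 mm.
d/2f = 0.22018; arctan(0.22018) ≈ 12.4174°, so α ≈ 24.8349°.

24.835°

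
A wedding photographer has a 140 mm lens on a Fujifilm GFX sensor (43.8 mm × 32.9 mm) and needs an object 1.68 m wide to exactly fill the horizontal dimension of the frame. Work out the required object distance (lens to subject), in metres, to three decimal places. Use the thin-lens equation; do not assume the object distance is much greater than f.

5.510 m

W: 1.68 m = 1680 mm.
Magnification m = w/W = dᵢ/dₒ; combined with 1/f = 1/dₒ + 1/dᵢ this gives dₒ = f·(1 + W/w).
dₒ = 140 mm × (1 + 1680/43.8) = 140 × 39.3562 ≈ 5509.863 mm = 5.50986 m.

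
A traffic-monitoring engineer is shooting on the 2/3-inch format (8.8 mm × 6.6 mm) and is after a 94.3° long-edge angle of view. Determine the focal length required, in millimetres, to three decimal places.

4.082 mm

From α = 2·arctan(w/2f) we get f = w / (2·tan(α/2)).
With w = 8.8 mm and α/2 = 47.15°, tan(α/2) ≈ 1.07801, so f ≈ 8.8 / 2.15603 ≈ 4.0816 mm.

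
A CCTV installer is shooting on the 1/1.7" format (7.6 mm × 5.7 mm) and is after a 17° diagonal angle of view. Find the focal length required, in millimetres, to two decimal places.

31.78 mm

Sensor diagonal = √(7.6² + 5.7²) = √90.2500 ≈ 9.5000 mm.
From α = 2·arctan(d/2f) we get f = d / (2·tan(α/2)).
With d = 9.5000 mm and α/2 = 8.5°, tan(α/2) ≈ 0.14945, so f ≈ 9.5000 / 0.29890 ≈ 31.7830 mm.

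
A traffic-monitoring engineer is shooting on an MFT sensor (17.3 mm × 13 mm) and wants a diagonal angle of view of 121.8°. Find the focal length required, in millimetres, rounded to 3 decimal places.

6.022 mm

Sensor diagonal = √(17.3² + 13²) = √468.2900 ≈ 21.6400 mm.
From α = 2·arctan(d/2f) we get f = d / (2·tan(α/2)).
With d = 21.6400 mm and α/2 = 60.9°, tan(α/2) ≈ 1.79665, so f ≈ 21.6400 / 3.59329 ≈ 6.0223 mm.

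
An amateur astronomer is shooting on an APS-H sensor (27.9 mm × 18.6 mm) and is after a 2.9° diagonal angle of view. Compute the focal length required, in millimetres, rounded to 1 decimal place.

662.3 mm

Sensor diagonal = √(27.9² + 18.6²) = √1124.3700 ≈ 33.5316 mm.
From α = 2·arctan(d/2f) we get f = d / (2·tan(α/2)).
With d = 33.5316 mm and α/2 = 1.45°, tan(α/2) ≈ 0.02531, so f ≈ 33.5316 / 0.05063 ≈ 662.3485 mm.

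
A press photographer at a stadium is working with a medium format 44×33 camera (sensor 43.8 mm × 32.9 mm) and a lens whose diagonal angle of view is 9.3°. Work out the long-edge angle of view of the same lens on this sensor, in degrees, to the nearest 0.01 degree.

Sensor diagonal = √(43.8² + 32.9²) = √3000.8500 ≈ 54.7800 mm.
From the diagonal AOV: f = 54.7800 / (2·tan(4.65°)) = 54.7800 / 0.16267 ≈ 336.7494 mm.
Long-edge AOV = 2·arctan(43.8 / (2 × 336.7494)) = 2·arctan(0.06503) ≈ 7.4418°.

7.44°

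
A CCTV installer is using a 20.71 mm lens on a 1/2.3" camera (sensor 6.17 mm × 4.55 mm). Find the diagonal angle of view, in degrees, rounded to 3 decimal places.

20.972°

Sensor diagonal = √(6.17² + 4.55²) = √58.7714 ≈ 7.6663 mm.
Angle of view α = 2·arctan(d/2f) with d = 7.6663 mm and f = 20.71 mm.
d/2f = 0.18509; arctan(0.18509) ≈ 10.4860°, so α ≈ 20.9719°.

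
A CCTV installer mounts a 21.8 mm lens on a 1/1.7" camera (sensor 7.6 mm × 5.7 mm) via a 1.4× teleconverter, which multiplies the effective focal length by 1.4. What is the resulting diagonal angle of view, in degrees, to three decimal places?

Effective focal length f = 21.8 × 1.4 = 30.52 mm.
Sensor diagonal = √(7.6² + 5.7²) = √90.2500 ≈ 9.5000 mm.
α = 2·arctan(9.500 / (2 × 30.52)) = 2·arctan(0.15564) ≈ 17.6926°.

17.693°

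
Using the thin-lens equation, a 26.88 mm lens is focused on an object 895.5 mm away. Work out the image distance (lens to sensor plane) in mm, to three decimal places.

27.712 mm

1/dᵢ = 1/f − 1/dₒ = 1/26.88 − 1/895.5 = 0.0360857 mm⁻¹.
dᵢ = 1/0.0360857 ≈ 27.7118 mm.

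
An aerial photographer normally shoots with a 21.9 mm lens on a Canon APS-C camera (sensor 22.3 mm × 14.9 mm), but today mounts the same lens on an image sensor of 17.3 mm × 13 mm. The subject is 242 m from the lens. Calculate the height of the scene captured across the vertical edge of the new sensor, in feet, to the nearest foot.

The focal length stays 21.9 mm; the relevant sensor dimension is now h = 13 mm. Object distance dₒ = 242 m = 242000 mm.
Thin-lens field height W = h·(dₒ − f)/f = 13 × (242000 − 21.9)/21.9 ≈ 143639.968 mm = 143639.968/304.8 ft = 471.26 ft.

471 ft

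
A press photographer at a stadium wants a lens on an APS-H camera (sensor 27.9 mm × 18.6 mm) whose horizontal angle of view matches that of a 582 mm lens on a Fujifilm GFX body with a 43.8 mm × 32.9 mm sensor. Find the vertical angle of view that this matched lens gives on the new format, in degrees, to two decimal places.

Equal horizontal AOV ⇒ f₂ = f₁ · 27.9/43.8 = 582 × 0.63699 ≈ 370.7260 mm.
Vertical AOV on the new format = 2·arctan(18.6 / (2 × 370.7260)) = 2·arctan(0.02509) ≈ 2.8740°.

2.87°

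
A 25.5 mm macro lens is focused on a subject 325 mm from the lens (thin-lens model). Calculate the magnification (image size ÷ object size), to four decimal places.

Thin lens: 1/f = 1/dₒ + 1/dᵢ → 1/dᵢ = 1/25.5 − 1/325 = 0.0361388 mm⁻¹, so dᵢ ≈ 27.6711 mm.
Magnification m = dᵢ/dₒ = 27.6711/325 ≈ 0.08514.

0.0851×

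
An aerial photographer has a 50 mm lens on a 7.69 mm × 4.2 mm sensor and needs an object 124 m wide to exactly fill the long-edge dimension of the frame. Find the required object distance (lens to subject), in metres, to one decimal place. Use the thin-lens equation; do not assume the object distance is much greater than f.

806.3 m

W: 124 m = 124000 mm.
Magnification m = w/W = dᵢ/dₒ; combined with 1/f = 1/dₒ + 1/dᵢ this gives dₒ = f·(1 + W/w).
dₒ = 50 mm × (1 + 124000/7.69) = 50 × 16125.8375 ≈ 806291.873 mm = 806.292 m.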